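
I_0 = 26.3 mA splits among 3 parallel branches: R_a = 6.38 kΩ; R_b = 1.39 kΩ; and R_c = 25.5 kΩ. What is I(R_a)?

ΣG = 1/6.38 + 1/1.39 + 1/25.5 = 0.9154.
Current divider: I(R_a) = I_0 · G_k/ΣG = 26.3 × (0.1567/0.9154) = 26.3 × 0.1712 = 4.503 mA.

I ≈ 4.50 mA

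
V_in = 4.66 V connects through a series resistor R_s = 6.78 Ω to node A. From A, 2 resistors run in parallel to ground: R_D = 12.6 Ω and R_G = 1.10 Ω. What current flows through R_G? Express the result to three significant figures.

I ≈ 0.550 A

Parallel bank: R_p = 1/(1/12.6 + 1/1.10) = 1.012 Ω.
V_A = 4.66 × 1.012/7.792 = 0.6051 V.
Branch current I = V_A/R_G = 0.6051/1.10 = 0.5501 A.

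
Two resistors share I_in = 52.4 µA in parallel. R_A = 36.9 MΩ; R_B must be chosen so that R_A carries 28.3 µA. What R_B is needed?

The fraction through R_A equals R_B/(R_A+R_B).
With f = 0.5401, R_B = R_A · f/(1−f) = 36.9 × 1.174 = 43.33 MΩ.

R_B ≈ 43.3 MΩ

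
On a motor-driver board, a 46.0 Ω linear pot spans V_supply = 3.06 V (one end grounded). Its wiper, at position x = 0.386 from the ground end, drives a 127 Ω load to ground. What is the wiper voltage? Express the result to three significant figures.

The pot divides into 28.24 Ω above the wiper and 17.76 Ω below.
R_L loads the lower segment: effective lower R = 15.58 Ω.
Then V_out = V_supply · 15.58/(28.24 + 15.58) = 1.088 V.
(Unloaded: V_out = x·V_supply = 1.18 V.)

V_out ≈ 1.09 V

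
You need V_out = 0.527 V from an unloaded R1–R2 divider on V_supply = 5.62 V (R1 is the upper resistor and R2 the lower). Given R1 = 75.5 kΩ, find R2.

V_out/V_supply = R2/(R1+R2) = 0.09377.
Rearranging, R2 = R1·k/(1−k) = 75.5 × 0.1035 = 7.812 kΩ.

R2 ≈ 7.81 kΩ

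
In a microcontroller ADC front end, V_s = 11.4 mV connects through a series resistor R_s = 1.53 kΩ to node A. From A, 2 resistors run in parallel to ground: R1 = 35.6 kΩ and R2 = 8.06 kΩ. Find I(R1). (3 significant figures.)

I ≈ 0.260 µA

Equivalent of the parallel group: R_p = 6.572 kΩ.
Node voltage V_A = V_s · R_p/(R_s + R_p) = 11.4 × 0.8112 = 9.247 mV.
I(R1) = V_A / R1 = 9.247/35.6 = 0.2598 µA.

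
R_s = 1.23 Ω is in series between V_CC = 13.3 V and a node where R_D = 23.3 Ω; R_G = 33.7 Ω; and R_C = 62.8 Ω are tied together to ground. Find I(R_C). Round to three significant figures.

I ≈ 0.191 A

Combine the parallel branches: R_p = (1/23.3 + 1/33.7 + 1/62.8)⁻¹ = 11.30 Ω.
V_A = 13.3 × 11.30/12.53 = 11.99 V.
I(R_C) = V_A / R_C = 11.99/62.8 = 0.1910 A.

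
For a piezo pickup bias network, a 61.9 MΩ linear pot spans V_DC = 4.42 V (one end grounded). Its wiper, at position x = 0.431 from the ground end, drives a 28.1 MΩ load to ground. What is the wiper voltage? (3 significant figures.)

V_out ≈ 1.24 V

The pot divides into 35.22 MΩ above the wiper and 26.68 MΩ below.
R_L loads the lower segment: effective lower R = 13.69 MΩ.
V_out = 4.42 × 13.69/(35.22 + 13.69) = 1.237 V.
(Unloaded: V_out = x·V_DC = 1.91 V.)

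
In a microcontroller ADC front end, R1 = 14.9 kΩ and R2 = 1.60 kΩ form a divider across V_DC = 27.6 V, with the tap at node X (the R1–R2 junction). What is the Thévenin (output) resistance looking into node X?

Looking into X with the source shorted: R_th = R1·R2/(R1+R2) = 14.90 × 1.60/16.50 = 1.445 kΩ.

R_th ≈ 1.44 kΩ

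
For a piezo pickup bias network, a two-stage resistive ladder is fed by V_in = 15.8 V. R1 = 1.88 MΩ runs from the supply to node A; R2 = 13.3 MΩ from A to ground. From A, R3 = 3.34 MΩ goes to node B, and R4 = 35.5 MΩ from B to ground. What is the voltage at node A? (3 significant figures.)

Looking into the second stage from A: R3 + R4 = 38.84 MΩ appears in parallel with R2.
R2 ‖ (R3+R4) = 9.907 MΩ.
First divider: V_A = V_in · 9.907/(1.88 + 9.907) = 13.28 V.

V_A ≈ 13.3 V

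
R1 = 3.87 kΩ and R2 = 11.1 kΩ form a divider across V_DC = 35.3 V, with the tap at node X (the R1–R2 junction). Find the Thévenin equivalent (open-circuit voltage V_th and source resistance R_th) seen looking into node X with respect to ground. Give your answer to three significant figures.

V_th ≈ 26.2 V, R_th ≈ 2.87 kΩ

V_th is the unloaded tap voltage: V_DC · R2/(R1+R2) = 35.3 × 0.7415 = 26.17 V.
Looking into X with the source shorted: R_th = R1·R2/(R1+R2) = 3.870 × 11.1/14.97 = 2.870 kΩ.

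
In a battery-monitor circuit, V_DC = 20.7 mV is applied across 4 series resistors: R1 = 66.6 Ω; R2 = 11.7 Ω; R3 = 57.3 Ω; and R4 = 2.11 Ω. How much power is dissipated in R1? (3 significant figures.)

ΣR = 137.7 Ω → I = 20.7/137.7 = 0.1503 mA.
P(R1) = I²·R1 = (0.1503)² × 66.6 = 1.505 µW.

P ≈ 1.50 µW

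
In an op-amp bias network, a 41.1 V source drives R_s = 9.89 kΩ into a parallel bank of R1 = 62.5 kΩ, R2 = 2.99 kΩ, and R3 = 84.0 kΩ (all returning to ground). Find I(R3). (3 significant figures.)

I ≈ 0.107 mA

Equivalent of the parallel group: R_p = 2.760 kΩ.
V_A by voltage divider: V_A = 41.1 × 2.760/(9.89 + 2.760) = 8.967 V.
I(R3) = V_A / R3 = 8.967/84.0 = 0.1067 mA.
(Check via current divider: I_total = 3.249 mA; share G_k/ΣG = 0.03285 → same result.)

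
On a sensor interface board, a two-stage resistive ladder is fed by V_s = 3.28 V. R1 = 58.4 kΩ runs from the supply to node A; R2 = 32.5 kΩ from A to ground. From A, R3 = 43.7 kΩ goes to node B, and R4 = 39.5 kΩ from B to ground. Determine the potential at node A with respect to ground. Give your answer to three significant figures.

The second stage (R3 + R4 = 83.20 kΩ) loads node A in parallel with R2.
Effective lower resistance at A: R2 ‖ 83.20 = 23.37 kΩ.
So V_A = 3.28 × 0.2858 = 0.9375 V.

V_A ≈ 0.937 V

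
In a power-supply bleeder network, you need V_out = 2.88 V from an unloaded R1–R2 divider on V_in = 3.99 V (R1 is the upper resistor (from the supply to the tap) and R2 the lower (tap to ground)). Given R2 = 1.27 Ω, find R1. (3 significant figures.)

The divider ratio is R2/(R1+R2) = 2.88/3.99 = 0.7218.
R1 = R2·(1/k − 1) = 1.27 × 0.3854 = 0.4895 Ω.

R1 ≈ 0.489 Ω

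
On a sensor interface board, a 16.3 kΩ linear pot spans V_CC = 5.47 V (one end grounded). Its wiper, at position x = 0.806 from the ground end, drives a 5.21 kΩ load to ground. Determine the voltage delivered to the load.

V_out ≈ 2.96 V

Lower segment x·R_p = 13.14 kΩ; upper segment (1−x)·R_p = 3.162 kΩ.
R_L loads the lower segment: effective lower R = 3.731 kΩ.
V_out = 5.47 × 3.731/(3.162 + 3.731) = 2.961 V.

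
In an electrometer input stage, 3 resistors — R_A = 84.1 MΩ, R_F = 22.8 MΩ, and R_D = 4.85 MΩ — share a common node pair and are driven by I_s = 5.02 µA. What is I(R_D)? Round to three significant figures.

I ≈ 3.95 µA

Total conductance ΣG = 1/84.1 + 1/22.8 + 1/4.85 = 0.2619 (units of 1/MΩ).
By the current-divider rule, I = I_s · G_k/ΣG = 5.02 × 0.7872 = 3.952 µA.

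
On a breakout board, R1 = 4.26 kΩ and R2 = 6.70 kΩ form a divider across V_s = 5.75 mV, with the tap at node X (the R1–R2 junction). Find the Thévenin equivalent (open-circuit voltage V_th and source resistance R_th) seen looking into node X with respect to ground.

With X open, the divider is unloaded: V_th = 5.75 × 6.70/10.96 = 3.515 mV.
With V_s suppressed (replaced by a short), R_th = R1 ‖ R2 = (4.260 × 6.70)/(4.260 + 6.70) = 2.604 kΩ.

V_th ≈ 3.52 mV, R_th ≈ 2.60 kΩ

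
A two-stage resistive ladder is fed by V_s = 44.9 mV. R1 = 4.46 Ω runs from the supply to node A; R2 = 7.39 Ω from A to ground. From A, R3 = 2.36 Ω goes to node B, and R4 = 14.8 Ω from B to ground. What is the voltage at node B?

Node A sees R2 in parallel with the series input of stage 2, R3 + R4 = 17.16 Ω.
R2 ‖ (R3+R4) = 5.165 Ω.
V_A = 44.9 × 5.165/(4.46 + 5.165) = 24.10 mV.
Then the unloaded second divider: V_B = V_A × R4/(R3+R4) = 24.10 × 0.8625 = 20.78 mV.

V_B ≈ 20.8 mV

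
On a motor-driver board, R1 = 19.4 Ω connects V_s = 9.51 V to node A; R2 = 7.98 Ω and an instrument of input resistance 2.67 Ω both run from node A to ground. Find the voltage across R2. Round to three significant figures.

V_out ≈ 0.889 V

R2 ‖ R_L = (7.98 × 2.67)/(7.98 + 2.67) = 2.001 Ω.
Voltage divider with the loaded lower leg: V_out = 9.51 × 2.001/(19.4 + 2.001) = 9.51 × 0.09348 = 0.8890 V.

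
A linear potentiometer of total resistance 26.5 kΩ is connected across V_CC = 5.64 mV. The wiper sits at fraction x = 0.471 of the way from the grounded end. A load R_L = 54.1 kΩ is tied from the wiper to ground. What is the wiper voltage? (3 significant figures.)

Lower segment x·R_p = 12.48 kΩ; upper segment (1−x)·R_p = 14.02 kΩ.
(x·R_p) ‖ R_L = 10.14 kΩ.
Then V_out = V_CC · 10.14/(14.02 + 10.14) = 2.367 mV.
(Unloaded: V_out = x·V_CC = 2.66 mV.)

V_out ≈ 2.37 mV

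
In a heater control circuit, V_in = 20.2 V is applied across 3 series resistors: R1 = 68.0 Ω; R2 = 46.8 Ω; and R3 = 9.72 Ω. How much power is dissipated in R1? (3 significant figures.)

The common current is I = 20.2/124.5 = 0.1622 A.
P(R1) = I²·R1 = (0.1622)² × 68.0 = 1.790 W.

P ≈ 1.79 W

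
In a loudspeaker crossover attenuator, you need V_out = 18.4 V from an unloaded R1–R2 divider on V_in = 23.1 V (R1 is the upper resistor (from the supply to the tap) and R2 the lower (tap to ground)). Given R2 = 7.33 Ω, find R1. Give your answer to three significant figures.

V_out/V_in = R2/(R1+R2) = 0.7965.
Rearranging, R1 = R2·(1−k)/k = 7.33 × 0.2554 = 1.872 Ω.

R1 ≈ 1.87 Ω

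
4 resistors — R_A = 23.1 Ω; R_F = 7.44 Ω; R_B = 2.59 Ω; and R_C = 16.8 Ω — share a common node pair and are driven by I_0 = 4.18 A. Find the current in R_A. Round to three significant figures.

I ≈ 0.290 A

Conductances: ΣG = 1/23.1 + 1/7.44 + 1/2.59 + 1/16.8 = 0.6233 (1/Ω).
By the current-divider rule, I = I_0 · G_k/ΣG = 4.18 × 0.06945 = 0.2903 A.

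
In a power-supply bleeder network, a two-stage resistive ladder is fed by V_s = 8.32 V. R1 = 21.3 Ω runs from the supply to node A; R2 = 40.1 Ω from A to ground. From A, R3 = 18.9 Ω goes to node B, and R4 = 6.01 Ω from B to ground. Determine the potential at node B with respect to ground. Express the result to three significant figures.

The second stage (R3 + R4 = 24.91 Ω) loads node A in parallel with R2.
Effective lower resistance at A: R2 ‖ 24.91 = 15.37 Ω.
First divider: V_A = V_s · 15.37/(21.3 + 15.37) = 3.487 V.
Stage 2 is unloaded, so V_B = V_A · R4/(R3+R4) = 3.487 × 6.01/24.91 = 0.8412 V.

V_B ≈ 0.841 V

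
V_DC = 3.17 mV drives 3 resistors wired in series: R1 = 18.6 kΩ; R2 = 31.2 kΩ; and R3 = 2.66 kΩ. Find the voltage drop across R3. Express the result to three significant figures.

Total series resistance ΣR = 18.6 + 31.2 + 2.66 = 52.46 kΩ.
By the voltage-divider rule, V = 3.17 × 2.660/52.46 = 0.1607 mV.

V ≈ 0.161 mV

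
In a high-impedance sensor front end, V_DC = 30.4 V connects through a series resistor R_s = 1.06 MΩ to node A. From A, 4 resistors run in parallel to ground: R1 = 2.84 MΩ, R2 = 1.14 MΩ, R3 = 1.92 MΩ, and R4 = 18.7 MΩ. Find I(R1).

Equivalent of the parallel group: R_p = 0.5544 MΩ.
V_A = 30.4 × 0.5544/1.614 = 10.44 V.
Branch current I = V_A/R1 = 10.44/2.84 = 3.676 µA.

I ≈ 3.68 µA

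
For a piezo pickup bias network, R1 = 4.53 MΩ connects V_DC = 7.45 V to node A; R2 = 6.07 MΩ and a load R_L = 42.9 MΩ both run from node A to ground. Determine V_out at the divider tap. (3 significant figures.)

V_out ≈ 4.02 V

The load sits in parallel with R2, giving an effective lower resistance R2' = R2·R_L/(R2+R_L) = 5.318 MΩ.
Then V_out = V_DC · R2'/(R1 + R2') = 7.45 × 5.318/9.848 = 4.023 V.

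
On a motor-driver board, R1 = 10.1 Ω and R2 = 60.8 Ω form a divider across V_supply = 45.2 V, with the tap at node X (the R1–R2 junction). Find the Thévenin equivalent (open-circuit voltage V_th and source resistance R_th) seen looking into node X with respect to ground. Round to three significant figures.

V_th ≈ 38.8 V, R_th ≈ 8.66 Ω

With X open, the divider is unloaded: V_th = 45.2 × 60.8/70.90 = 38.76 V.
With V_supply suppressed (replaced by a short), R_th = R1 ‖ R2 = (10.10 × 60.8)/(10.10 + 60.8) = 8.661 Ω.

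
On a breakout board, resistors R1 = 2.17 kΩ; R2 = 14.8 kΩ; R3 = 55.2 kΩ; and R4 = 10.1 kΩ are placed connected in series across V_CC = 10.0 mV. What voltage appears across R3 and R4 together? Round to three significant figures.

V ≈ 7.94 mV

Total series resistance ΣR = 2.17 + 14.8 + 55.2 + 10.1 = 82.27 kΩ.
R_{R3..R4} = 55.2 + 10.1 = 65.30 kΩ.
V = V_CC · R/ΣR = 10.0 × 0.7937 = 7.937 mV.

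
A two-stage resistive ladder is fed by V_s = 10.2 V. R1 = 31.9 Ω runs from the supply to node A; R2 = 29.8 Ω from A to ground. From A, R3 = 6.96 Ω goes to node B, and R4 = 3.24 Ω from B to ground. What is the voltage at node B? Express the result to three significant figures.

Looking into the second stage from A: R3 + R4 = 10.20 Ω appears in parallel with R2.
R2 ‖ (R3+R4) = 7.599 Ω.
First divider: V_A = V_s · 7.599/(31.9 + 7.599) = 1.962 V.
Stage 2 is unloaded, so V_B = V_A · R4/(R3+R4) = 1.962 × 3.24/10.20 = 0.6233 V.

V_B ≈ 0.623 V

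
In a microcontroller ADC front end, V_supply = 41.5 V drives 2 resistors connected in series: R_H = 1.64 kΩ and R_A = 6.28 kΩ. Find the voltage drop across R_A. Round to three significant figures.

Total series resistance ΣR = 1.64 + 6.28 = 7.920 kΩ.
Voltage divider: V = V_supply · (6.280 / 7.920) = 41.5 × 0.7929 = 32.91 V.

V ≈ 32.9 V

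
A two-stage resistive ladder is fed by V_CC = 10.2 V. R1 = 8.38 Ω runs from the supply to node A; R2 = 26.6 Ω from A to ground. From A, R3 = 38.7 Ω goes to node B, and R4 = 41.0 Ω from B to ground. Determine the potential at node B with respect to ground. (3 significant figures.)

V_B ≈ 3.69 V

The second stage (R3 + R4 = 79.70 Ω) loads node A in parallel with R2.
R2 ‖ (R3+R4) = 19.94 Ω.
First divider: V_A = V_CC · 19.94/(8.38 + 19.94) = 7.182 V.
Then the unloaded second divider: V_B = V_A × R4/(R3+R4) = 7.182 × 0.5144 = 3.695 V.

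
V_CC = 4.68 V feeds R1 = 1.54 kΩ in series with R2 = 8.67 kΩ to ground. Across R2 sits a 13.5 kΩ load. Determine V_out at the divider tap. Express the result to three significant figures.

First combine the lower leg with the load: R2 ‖ R_L = 5.279 kΩ.
Now apply the divider: V_out = 4.68 × 0.7742 = 3.623 V.

V_out ≈ 3.62 V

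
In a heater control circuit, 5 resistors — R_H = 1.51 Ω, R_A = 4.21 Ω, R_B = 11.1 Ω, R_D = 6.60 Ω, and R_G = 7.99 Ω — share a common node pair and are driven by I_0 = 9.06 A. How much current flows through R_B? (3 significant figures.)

I ≈ 0.644 A

ΣG = 1/1.51 + 1/4.21 + 1/11.1 + 1/6.60 + 1/7.99 = 1.267.
Current divider: I(R_B) = I_0 · G_k/ΣG = 9.06 × (0.09009/1.267) = 9.06 × 0.07113 = 0.6444 A.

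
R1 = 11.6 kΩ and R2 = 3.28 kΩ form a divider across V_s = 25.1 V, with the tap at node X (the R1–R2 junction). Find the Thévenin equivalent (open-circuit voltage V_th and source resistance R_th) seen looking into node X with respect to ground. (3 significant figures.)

Open-circuit (no load on X): V_th = V_s · R2/(R1 + R2) = 25.1 × 3.28/(11.60 + 3.28) = 5.533 V.
With V_s suppressed (replaced by a short), R_th = R1 ‖ R2 = (11.60 × 3.28)/(11.60 + 3.28) = 2.557 kΩ.

V_th ≈ 5.53 V, R_th ≈ 2.56 kΩ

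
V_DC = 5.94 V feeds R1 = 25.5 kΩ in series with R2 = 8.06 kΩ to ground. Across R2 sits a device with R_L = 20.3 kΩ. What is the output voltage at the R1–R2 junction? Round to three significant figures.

First combine the lower leg with the load: R2 ‖ R_L = 5.769 kΩ.
Voltage divider with the loaded lower leg: V_out = 5.94 × 5.769/(25.5 + 5.769) = 5.94 × 0.1845 = 1.096 V.
(Unloaded it would be 1.43 V; the load pulls it down.)

V_out ≈ 1.10 V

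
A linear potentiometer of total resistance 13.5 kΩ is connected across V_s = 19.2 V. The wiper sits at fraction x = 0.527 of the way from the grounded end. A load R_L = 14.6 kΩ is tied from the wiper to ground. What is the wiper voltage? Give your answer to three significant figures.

The pot divides into 6.385 kΩ above the wiper and 7.115 kΩ below.
Lower segment in parallel with the load: 7.115 ‖ 14.6 = 4.784 kΩ.
V_out = 19.2 × 4.784/(6.385 + 4.784) = 8.223 V.
(Unloaded: V_out = x·V_s = 10.1 V.)

V_out ≈ 8.22 V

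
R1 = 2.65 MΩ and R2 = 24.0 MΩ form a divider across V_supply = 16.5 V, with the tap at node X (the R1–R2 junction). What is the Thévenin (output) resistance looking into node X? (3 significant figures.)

Looking into X with the source shorted: R_th = R1·R2/(R1+R2) = 2.650 × 24.0/26.65 = 2.386 MΩ.

R_th ≈ 2.39 MΩ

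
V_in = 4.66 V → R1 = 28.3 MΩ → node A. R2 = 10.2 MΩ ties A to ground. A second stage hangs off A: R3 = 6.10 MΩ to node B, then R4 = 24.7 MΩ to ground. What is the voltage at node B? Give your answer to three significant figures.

Looking into the second stage from A: R3 + R4 = 30.80 MΩ appears in parallel with R2.
R2 ‖ (R3+R4) = 7.662 MΩ.
V_A = 4.66 × 7.662/(28.3 + 7.662) = 0.9929 V.
Stage 2 is unloaded, so V_B = V_A · R4/(R3+R4) = 0.9929 × 24.7/30.80 = 0.7963 V.

V_B ≈ 0.796 V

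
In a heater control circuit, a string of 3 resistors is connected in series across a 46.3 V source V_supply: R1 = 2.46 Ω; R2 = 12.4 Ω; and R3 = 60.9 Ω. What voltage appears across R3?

Series total: ΣR = 2.46 + 12.4 + 60.9 = 75.76 Ω.
Voltage divider: V = V_supply · (60.90 / 75.76) = 46.3 × 0.8039 = 37.22 V.

V ≈ 37.2 V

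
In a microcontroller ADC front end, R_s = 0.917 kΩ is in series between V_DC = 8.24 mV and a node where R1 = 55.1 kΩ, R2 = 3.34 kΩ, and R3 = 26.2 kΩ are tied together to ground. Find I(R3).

I ≈ 0.237 µA

Combine the parallel branches: R_p = (1/55.1 + 1/3.34 + 1/26.2)⁻¹ = 2.811 kΩ.
V_A = 8.24 × 2.811/3.728 = 6.213 mV.
I(R3) = V_A / R3 = 6.213/26.2 = 0.2371 µA.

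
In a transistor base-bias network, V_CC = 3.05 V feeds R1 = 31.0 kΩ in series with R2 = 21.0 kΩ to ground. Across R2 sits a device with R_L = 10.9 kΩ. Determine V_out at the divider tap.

The load sits in parallel with R2, giving an effective lower resistance R2' = R2·R_L/(R2+R_L) = 7.176 kΩ.
Now apply the divider: V_out = 3.05 × 0.1880 = 0.5733 V.

V_out ≈ 0.573 V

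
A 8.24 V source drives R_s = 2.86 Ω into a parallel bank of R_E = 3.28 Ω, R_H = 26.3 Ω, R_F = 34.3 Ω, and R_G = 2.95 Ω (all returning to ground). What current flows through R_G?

Parallel bank: R_p = 1/(1/3.28 + 1/26.3 + 1/34.3 + 1/2.95) = 1.406 Ω.
V_A = 8.24 × 1.406/4.266 = 2.716 V.
I(R_G) = V_A / R_G = 2.716/2.95 = 0.9208 A.

I ≈ 0.921 A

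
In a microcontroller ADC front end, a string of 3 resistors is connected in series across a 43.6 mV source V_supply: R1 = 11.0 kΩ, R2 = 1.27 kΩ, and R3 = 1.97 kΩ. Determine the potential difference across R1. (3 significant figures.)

V ≈ 33.7 mV

ΣR = 11.0 + 1.27 + 1.97 = 14.24 kΩ.
V = V_supply · R/ΣR = 43.6 × 0.7725 = 33.68 mV.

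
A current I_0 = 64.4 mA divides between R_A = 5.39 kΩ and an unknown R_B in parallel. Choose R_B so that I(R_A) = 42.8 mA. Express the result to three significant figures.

The fraction through R_A equals R_B/(R_A+R_B).
42.8/64.4 = R_B/(R_A + R_B) → R_B = R_A · (0.6646)/(1 − 0.6646) = 5.39 × 1.981 = 10.68 kΩ.

R_B ≈ 10.7 kΩ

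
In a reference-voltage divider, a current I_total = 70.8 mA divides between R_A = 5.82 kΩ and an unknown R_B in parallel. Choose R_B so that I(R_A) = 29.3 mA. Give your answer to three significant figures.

The fraction through R_A equals R_B/(R_A+R_B).
29.3/70.8 = R_B/(R_A + R_B) → R_B = R_A · (0.4138)/(1 − 0.4138) = 5.82 × 0.7060 = 4.109 kΩ.

R_B ≈ 4.11 kΩ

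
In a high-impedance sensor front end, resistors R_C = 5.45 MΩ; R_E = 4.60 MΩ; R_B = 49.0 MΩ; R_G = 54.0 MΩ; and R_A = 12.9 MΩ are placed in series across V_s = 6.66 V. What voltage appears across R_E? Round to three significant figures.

Series total: ΣR = 5.45 + 4.60 + 49.0 + 54.0 + 12.9 = 126.0 MΩ.
Voltage divider: V = V_s · (4.600 / 126.0) = 6.66 × 0.03652 = 0.2432 V.

V ≈ 0.243 V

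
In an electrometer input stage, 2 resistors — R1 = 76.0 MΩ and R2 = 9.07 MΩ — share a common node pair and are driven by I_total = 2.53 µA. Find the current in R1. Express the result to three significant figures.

I ≈ 0.270 µA

Two-branch current divider: I_k = I_total · R_other/(R_1 + R_2).
I(R1) = 2.53 × 9.07/(76.0 + 9.07) = 2.53 × 0.1066 = 0.2697 µA.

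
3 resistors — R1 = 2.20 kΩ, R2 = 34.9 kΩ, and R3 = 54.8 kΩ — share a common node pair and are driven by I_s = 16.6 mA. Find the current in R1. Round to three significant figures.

Conductances: ΣG = 1/2.20 + 1/34.9 + 1/54.8 = 0.5014 (1/kΩ).
Current divider: I(R1) = I_s · G_k/ΣG = 16.6 × (0.4545/0.5014) = 16.6 × 0.9065 = 15.05 mA.

I ≈ 15.0 mA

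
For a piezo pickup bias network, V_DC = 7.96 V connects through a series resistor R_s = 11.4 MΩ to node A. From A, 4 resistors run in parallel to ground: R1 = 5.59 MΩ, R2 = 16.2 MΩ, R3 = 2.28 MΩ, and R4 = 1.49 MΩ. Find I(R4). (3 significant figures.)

I ≈ 0.326 µA

Parallel bank: R_p = 1/(1/5.59 + 1/16.2 + 1/2.28 + 1/1.49) = 0.7405 MΩ.
V_A by voltage divider: V_A = 7.96 × 0.7405/(11.4 + 0.7405) = 0.4855 V.
Branch current I = V_A/R4 = 0.4855/1.49 = 0.3259 µA.
(Equivalently: I_total = 0.6557 µA, then current-divider fraction G_k/ΣG = 0.4970.)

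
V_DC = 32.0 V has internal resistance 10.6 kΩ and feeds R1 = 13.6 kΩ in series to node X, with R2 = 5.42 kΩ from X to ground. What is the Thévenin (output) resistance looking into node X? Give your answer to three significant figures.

R_th ≈ 4.43 kΩ

R1' = 10.6 + 13.6 = 24.20 kΩ (source resistance + R1).
Looking into X with the source shorted: R_th = R1'·R2/(R1'+R2) = 24.20 × 5.42/29.62 = 4.428 kΩ.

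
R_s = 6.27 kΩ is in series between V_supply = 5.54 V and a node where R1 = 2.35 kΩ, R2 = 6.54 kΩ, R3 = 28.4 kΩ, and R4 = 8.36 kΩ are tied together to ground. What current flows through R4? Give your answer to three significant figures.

I ≈ 0.118 mA

Equivalent of the parallel group: R_p = 1.364 kΩ.
V_A by voltage divider: V_A = 5.54 × 1.364/(6.27 + 1.364) = 0.9897 V.
I(R4) = V_A / R4 = 0.9897/8.36 = 0.1184 mA.
(Equivalently: I_total = 0.7257 mA, then current-divider fraction G_k/ΣG = 0.1631.)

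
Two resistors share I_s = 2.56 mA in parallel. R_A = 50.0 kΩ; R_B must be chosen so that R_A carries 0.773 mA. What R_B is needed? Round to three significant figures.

Two-branch current divider: I_A = I_s · R_B/(R_A + R_B).
0.773/2.56 = R_B/(R_A + R_B) → R_B = R_A · (0.3020)/(1 − 0.3020) = 50.0 × 0.4326 = 21.63 kΩ.

R_B ≈ 21.6 kΩ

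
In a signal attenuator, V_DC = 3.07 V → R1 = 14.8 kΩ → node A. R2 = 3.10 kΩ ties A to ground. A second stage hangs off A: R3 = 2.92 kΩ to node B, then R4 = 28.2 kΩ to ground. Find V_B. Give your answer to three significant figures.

The second stage (R3 + R4 = 31.12 kΩ) loads node A in parallel with R2.
Effective lower resistance at A: R2 ‖ 31.12 = 2.819 kΩ.
First divider: V_A = V_DC · 2.819/(14.8 + 2.819) = 0.4912 V.
Stage 2 is unloaded, so V_B = V_A · R4/(R3+R4) = 0.4912 × 28.2/31.12 = 0.4451 V.

V_B ≈ 0.445 V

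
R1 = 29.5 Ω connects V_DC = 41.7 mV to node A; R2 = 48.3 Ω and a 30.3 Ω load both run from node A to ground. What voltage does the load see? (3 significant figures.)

V_out ≈ 16.1 mV

R2 ‖ R_L = (48.3 × 30.3)/(48.3 + 30.3) = 18.62 Ω.
Then V_out = V_DC · R2'/(R1 + R2') = 41.7 × 18.62/48.12 = 16.14 mV.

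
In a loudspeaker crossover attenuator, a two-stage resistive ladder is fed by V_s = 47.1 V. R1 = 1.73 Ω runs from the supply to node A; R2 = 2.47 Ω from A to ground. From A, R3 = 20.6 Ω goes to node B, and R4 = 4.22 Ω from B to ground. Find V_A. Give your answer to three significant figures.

V_A ≈ 26.6 V

The second stage (R3 + R4 = 24.82 Ω) loads node A in parallel with R2.
Effective lower resistance at A: R2 ‖ 24.82 = 2.246 Ω.
V_A = 47.1 × 2.246/(1.73 + 2.246) = 26.61 V.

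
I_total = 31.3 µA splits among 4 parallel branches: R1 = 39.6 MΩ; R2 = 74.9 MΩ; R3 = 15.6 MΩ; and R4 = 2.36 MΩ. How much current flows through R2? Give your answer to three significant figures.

I ≈ 0.794 µA

Total conductance ΣG = 1/39.6 + 1/74.9 + 1/15.6 + 1/2.36 = 0.5264 (units of 1/MΩ).
R2 takes the fraction G_k/ΣG = 0.01335/0.5264 = 0.02536, so I = 31.3 × 0.02536 = 0.7938 µA.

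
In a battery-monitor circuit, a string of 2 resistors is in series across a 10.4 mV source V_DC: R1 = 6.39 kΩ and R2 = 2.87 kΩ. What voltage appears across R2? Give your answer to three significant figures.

Total series resistance ΣR = 6.39 + 2.87 = 9.260 kΩ.
By the voltage-divider rule, V = 10.4 × 2.870/9.260 = 3.223 mV.

V ≈ 3.22 mV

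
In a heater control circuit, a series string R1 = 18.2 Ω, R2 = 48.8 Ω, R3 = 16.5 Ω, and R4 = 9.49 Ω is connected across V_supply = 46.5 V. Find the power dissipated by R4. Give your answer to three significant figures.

P ≈ 2.37 W

The common current is I = 46.5/92.99 = 0.5001 A.
V(R4) = I·R = 4.746 V; P = V·I = 4.746 × 0.5001 = 2.373 W.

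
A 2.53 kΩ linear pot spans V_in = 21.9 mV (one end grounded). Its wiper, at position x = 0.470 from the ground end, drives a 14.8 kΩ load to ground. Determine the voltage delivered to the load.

Lower segment x·R_p = 1.189 kΩ; upper segment (1−x)·R_p = 1.341 kΩ.
(x·R_p) ‖ R_L = 1.101 kΩ.
Then V_out = V_in · 1.101/(1.341 + 1.101) = 9.873 mV.

V_out ≈ 9.87 mV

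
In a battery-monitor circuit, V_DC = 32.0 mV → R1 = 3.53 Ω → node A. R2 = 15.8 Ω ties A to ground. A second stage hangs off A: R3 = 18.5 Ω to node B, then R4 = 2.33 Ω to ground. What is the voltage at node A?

V_A ≈ 23.0 mV

Looking into the second stage from A: R3 + R4 = 20.83 Ω appears in parallel with R2.
R2 ‖ (R3+R4) = 8.985 Ω.
So V_A = 32.0 × 0.7179 = 22.97 mV.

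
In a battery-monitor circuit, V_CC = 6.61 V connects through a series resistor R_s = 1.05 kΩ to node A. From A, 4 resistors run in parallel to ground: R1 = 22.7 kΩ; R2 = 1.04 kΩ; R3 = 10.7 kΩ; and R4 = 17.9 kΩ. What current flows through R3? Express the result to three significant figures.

Combine the parallel branches: R_p = (1/22.7 + 1/1.04 + 1/10.7 + 1/17.9)⁻¹ = 0.8659 kΩ.
Node voltage V_A = V_CC · R_p/(R_s + R_p) = 6.61 × 0.4519 = 2.987 V.
Branch current I = V_A/R3 = 2.987/10.7 = 0.2792 mA.

I ≈ 0.279 mA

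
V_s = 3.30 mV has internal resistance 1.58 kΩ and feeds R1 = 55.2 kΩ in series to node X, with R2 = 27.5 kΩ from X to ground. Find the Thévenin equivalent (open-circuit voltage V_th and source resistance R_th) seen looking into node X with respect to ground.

R1' = 1.58 + 55.2 = 56.78 kΩ (source resistance + R1).
V_th is the unloaded tap voltage: V_s · R2/(R1'+R2) = 3.30 × 0.3263 = 1.077 mV.
Looking into X with the source shorted: R_th = R1'·R2/(R1'+R2) = 56.78 × 27.5/84.28 = 18.53 kΩ.

V_th ≈ 1.08 mV, R_th ≈ 18.5 kΩ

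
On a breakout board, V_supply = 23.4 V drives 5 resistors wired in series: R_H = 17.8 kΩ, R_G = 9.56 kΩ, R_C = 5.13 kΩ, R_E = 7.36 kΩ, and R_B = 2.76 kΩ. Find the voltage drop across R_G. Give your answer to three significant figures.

V ≈ 5.25 V

ΣR = 17.8 + 9.56 + 5.13 + 7.36 + 2.76 = 42.61 kΩ.
Voltage divider: V = V_supply · (9.560 / 42.61) = 23.4 × 0.2244 = 5.250 V.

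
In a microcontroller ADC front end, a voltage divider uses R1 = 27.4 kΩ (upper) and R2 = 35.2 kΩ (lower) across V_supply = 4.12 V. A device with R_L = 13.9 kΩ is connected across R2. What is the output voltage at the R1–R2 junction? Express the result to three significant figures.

V_out ≈ 1.10 V

First combine the lower leg with the load: R2 ‖ R_L = 9.965 kΩ.
Voltage divider with the loaded lower leg: V_out = 4.12 × 9.965/(27.4 + 9.965) = 4.12 × 0.2667 = 1.099 V.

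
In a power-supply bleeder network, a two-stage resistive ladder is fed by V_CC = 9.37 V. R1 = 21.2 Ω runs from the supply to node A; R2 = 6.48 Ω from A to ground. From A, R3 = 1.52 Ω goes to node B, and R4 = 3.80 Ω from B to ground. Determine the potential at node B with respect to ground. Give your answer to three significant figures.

V_B ≈ 0.811 V

Looking into the second stage from A: R3 + R4 = 5.320 Ω appears in parallel with R2.
R2 ‖ (R3+R4) = 2.921 Ω.
V_A = 9.37 × 2.921/(21.2 + 2.921) = 1.135 V.
V_B = V_A × 0.7143 = 0.8106 V.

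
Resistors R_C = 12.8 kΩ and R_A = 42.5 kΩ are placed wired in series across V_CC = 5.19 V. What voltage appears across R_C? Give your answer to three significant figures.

V ≈ 1.20 V

Total series resistance ΣR = 12.8 + 42.5 = 55.30 kΩ.
By the voltage-divider rule, V = 5.19 × 12.80/55.30 = 1.201 V.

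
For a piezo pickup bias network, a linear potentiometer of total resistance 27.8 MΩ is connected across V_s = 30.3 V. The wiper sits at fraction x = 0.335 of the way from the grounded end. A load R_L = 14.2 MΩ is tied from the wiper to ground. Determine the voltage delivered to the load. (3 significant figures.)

The pot divides into 18.49 MΩ above the wiper and 9.313 MΩ below.
R_L loads the lower segment: effective lower R = 5.624 MΩ.
Then V_out = V_s · 5.624/(18.49 + 5.624) = 7.068 V.

V_out ≈ 7.07 V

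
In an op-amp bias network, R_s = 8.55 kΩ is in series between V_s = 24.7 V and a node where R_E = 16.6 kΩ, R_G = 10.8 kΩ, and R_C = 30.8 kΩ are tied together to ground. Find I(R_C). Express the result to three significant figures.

I ≈ 0.310 mA

Parallel bank: R_p = 1/(1/16.6 + 1/10.8 + 1/30.8) = 5.397 kΩ.
Node voltage V_A = V_s · R_p/(R_s + R_p) = 24.7 × 0.3869 = 9.558 V.
Branch current I = V_A/R_C = 9.558/30.8 = 0.3103 mA.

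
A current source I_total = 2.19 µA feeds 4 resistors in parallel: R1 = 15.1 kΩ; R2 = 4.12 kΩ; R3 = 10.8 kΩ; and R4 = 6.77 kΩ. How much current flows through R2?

ΣG = 1/15.1 + 1/4.12 + 1/10.8 + 1/6.77 = 0.5492.
Current divider: I(R2) = I_total · G_k/ΣG = 2.19 × (0.2427/0.5492) = 2.19 × 0.4419 = 0.9678 µA.

I ≈ 0.968 µA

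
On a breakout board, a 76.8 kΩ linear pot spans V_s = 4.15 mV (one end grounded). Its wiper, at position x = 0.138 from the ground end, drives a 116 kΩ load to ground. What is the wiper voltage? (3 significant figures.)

Lower segment x·R_p = 10.60 kΩ; upper segment (1−x)·R_p = 66.20 kΩ.
(x·R_p) ‖ R_L = 9.711 kΩ.
Then V_out = V_s · 9.711/(66.20 + 9.711) = 0.5309 mV.
(Unloaded: V_out = x·V_s = 0.573 mV.)

V_out ≈ 0.531 mV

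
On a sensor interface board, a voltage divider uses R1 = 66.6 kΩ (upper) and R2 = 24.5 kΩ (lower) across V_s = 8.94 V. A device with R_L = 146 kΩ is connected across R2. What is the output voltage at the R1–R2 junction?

V_out ≈ 2.14 V

First combine the lower leg with the load: R2 ‖ R_L = 20.98 kΩ.
Then V_out = V_s · R2'/(R1 + R2') = 8.94 × 20.98/87.58 = 2.142 V.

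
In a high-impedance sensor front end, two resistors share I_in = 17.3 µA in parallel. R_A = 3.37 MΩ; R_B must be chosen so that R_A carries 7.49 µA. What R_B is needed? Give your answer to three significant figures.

Two-branch current divider: I_A = I_in · R_B/(R_A + R_B).
7.49/17.3 = R_B/(R_A + R_B) → R_B = R_A · (0.4329)/(1 − 0.4329) = 3.37 × 0.7635 = 2.573 MΩ.

R_B ≈ 2.57 MΩ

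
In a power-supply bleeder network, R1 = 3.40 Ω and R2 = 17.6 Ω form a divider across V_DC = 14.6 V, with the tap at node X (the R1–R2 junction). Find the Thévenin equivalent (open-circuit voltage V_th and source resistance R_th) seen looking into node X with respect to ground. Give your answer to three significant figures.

V_th ≈ 12.2 V, R_th ≈ 2.85 Ω

V_th is the unloaded tap voltage: V_DC · R2/(R1+R2) = 14.6 × 0.8381 = 12.24 V.
Zeroing V_DC shorts the top of R1 to ground, so R_th = R1 ‖ R2 = 2.850 Ω.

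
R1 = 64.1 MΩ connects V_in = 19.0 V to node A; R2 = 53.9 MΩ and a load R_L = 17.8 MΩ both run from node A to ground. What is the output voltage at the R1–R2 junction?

R2 ‖ R_L = (53.9 × 17.8)/(53.9 + 17.8) = 13.38 MΩ.
Voltage divider with the loaded lower leg: V_out = 19.0 × 13.38/(64.1 + 13.38) = 19.0 × 0.1727 = 3.281 V.
(Unloaded it would be 8.68 V; the load pulls it down.)

V_out ≈ 3.28 V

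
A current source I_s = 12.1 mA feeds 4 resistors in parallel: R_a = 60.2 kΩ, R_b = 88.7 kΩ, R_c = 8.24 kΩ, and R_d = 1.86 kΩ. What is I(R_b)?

Total conductance ΣG = 1/60.2 + 1/88.7 + 1/8.24 + 1/1.86 = 0.6869 (units of 1/kΩ).
By the current-divider rule, I = I_s · G_k/ΣG = 12.1 × 0.01641 = 0.1986 mA.

I ≈ 0.199 mA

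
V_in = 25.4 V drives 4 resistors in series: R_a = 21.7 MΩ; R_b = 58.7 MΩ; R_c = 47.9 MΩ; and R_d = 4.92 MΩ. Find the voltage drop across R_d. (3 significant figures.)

ΣR = 21.7 + 58.7 + 47.9 + 4.92 = 133.2 MΩ.
Voltage divider: V = V_in · (4.920 / 133.2) = 25.4 × 0.03693 = 0.9381 V.

V ≈ 0.938 V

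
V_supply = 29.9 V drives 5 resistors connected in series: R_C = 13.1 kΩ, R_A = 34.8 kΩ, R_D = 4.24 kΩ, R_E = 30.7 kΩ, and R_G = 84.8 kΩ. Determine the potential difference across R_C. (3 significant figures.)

V ≈ 2.34 V

ΣR = 13.1 + 34.8 + 4.24 + 30.7 + 84.8 = 167.6 kΩ.
By the voltage-divider rule, V = 29.9 × 13.10/167.6 = 2.336 V.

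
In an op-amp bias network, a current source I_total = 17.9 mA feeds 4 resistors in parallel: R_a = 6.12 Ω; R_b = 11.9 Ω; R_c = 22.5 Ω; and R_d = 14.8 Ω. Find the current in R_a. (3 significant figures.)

I ≈ 8.14 mA

ΣG = 1/6.12 + 1/11.9 + 1/22.5 + 1/14.8 = 0.3594.
R_a takes the fraction G_k/ΣG = 0.1634/0.3594 = 0.4546, so I = 17.9 × 0.4546 = 8.137 mA.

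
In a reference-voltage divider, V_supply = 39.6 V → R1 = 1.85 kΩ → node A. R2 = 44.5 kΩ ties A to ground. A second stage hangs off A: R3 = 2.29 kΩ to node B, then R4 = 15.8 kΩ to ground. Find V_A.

V_A ≈ 34.6 V

The second stage (R3 + R4 = 18.09 kΩ) loads node A in parallel with R2.
Effective lower resistance at A: R2 ‖ 18.09 = 12.86 kΩ.
So V_A = 39.6 × 0.8742 = 34.62 V.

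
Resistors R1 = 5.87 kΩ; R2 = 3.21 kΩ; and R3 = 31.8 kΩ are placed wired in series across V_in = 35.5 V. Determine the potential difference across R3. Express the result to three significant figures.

Series total: ΣR = 5.87 + 3.21 + 31.8 = 40.88 kΩ.
By the voltage-divider rule, V = 35.5 × 31.80/40.88 = 27.61 V.

V ≈ 27.6 V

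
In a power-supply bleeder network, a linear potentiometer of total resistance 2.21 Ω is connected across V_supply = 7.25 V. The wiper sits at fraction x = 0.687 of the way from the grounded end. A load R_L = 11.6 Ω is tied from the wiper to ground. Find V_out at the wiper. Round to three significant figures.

V_out ≈ 4.78 V

Lower segment x·R_p = 1.518 Ω; upper segment (1−x)·R_p = 0.6917 Ω.
Lower segment in parallel with the load: 1.518 ‖ 11.6 = 1.343 Ω.
V_out = 7.25 × 1.343/(0.6917 + 1.343) = 4.785 V.
(Unloaded: V_out = x·V_supply = 4.98 V.)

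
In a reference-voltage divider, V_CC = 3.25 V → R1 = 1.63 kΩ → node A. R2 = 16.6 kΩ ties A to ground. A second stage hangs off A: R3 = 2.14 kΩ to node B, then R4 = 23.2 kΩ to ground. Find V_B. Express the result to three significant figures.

V_B ≈ 2.56 V

The second stage (R3 + R4 = 25.34 kΩ) loads node A in parallel with R2.
R2 ‖ (R3+R4) = 10.03 kΩ.
So V_A = 3.25 × 0.8602 = 2.796 V.
Stage 2 is unloaded, so V_B = V_A · R4/(R3+R4) = 2.796 × 23.2/25.34 = 2.560 V.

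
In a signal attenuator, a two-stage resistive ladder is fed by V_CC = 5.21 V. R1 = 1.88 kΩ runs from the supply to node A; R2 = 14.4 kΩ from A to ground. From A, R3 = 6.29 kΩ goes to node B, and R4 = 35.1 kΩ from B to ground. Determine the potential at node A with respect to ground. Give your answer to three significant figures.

V_A ≈ 4.43 V

The second stage (R3 + R4 = 41.39 kΩ) loads node A in parallel with R2.
Effective lower resistance at A: R2 ‖ 41.39 = 10.68 kΩ.
So V_A = 5.21 × 0.8504 = 4.430 V.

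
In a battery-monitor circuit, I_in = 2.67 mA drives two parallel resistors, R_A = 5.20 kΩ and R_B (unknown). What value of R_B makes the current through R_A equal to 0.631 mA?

The fraction through R_A equals R_B/(R_A+R_B).
With f = 0.2363, R_B = R_A · f/(1−f) = 5.20 × 0.3095 = 1.609 kΩ.

R_B ≈ 1.61 kΩ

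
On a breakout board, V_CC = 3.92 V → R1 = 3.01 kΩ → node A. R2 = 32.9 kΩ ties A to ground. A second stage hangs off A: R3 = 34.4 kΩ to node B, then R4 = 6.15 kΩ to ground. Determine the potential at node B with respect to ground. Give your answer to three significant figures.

The second stage (R3 + R4 = 40.55 kΩ) loads node A in parallel with R2.
Effective lower resistance at A: R2 ‖ 40.55 = 18.16 kΩ.
First divider: V_A = V_CC · 18.16/(3.01 + 18.16) = 3.363 V.
Then the unloaded second divider: V_B = V_A × R4/(R3+R4) = 3.363 × 0.1517 = 0.5100 V.

V_B ≈ 0.510 V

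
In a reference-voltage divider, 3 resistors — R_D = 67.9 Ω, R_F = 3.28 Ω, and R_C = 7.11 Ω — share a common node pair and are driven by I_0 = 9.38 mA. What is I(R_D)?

I ≈ 0.300 mA

Total conductance ΣG = 1/67.9 + 1/3.28 + 1/7.11 = 0.4603 (units of 1/Ω).
Current divider: I(R_D) = I_0 · G_k/ΣG = 9.38 × (0.01473/0.4603) = 9.38 × 0.03200 = 0.3001 mA.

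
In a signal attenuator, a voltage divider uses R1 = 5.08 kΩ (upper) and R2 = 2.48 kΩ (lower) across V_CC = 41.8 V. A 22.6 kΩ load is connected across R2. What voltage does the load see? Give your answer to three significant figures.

R2 ‖ R_L = (2.48 × 22.6)/(2.48 + 22.6) = 2.235 kΩ.
Then V_out = V_CC · R2'/(R1 + R2') = 41.8 × 2.235/7.315 = 12.77 V.

V_out ≈ 12.8 V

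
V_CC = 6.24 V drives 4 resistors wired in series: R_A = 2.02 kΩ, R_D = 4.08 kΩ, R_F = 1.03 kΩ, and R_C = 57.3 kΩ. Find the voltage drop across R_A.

V ≈ 0.196 V

ΣR = 2.02 + 4.08 + 1.03 + 57.3 = 64.43 kΩ.
By the voltage-divider rule, V = 6.24 × 2.020/64.43 = 0.1956 V.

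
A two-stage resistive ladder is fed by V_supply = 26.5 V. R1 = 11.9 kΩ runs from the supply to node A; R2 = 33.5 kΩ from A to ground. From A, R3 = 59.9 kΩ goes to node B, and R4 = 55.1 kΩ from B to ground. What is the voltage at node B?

V_B ≈ 8.70 V

Node A sees R2 in parallel with the series input of stage 2, R3 + R4 = 115.0 kΩ.
R2 ‖ (R3+R4) = 25.94 kΩ.
V_A = 26.5 × 25.94/(11.9 + 25.94) = 18.17 V.
Stage 2 is unloaded, so V_B = V_A · R4/(R3+R4) = 18.17 × 55.1/115.0 = 8.704 V.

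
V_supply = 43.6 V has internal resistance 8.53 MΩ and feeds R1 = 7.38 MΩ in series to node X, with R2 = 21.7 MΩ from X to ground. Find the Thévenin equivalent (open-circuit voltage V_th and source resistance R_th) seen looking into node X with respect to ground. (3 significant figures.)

R1' = 8.53 + 7.38 = 15.91 MΩ (source resistance + R1).
With X open, the divider is unloaded: V_th = 43.6 × 21.7/37.61 = 25.16 V.
With V_supply suppressed (replaced by a short), R_th = R1' ‖ R2 = (15.91 × 21.7)/(15.91 + 21.7) = 9.180 MΩ.

V_th ≈ 25.2 V, R_th ≈ 9.18 MΩ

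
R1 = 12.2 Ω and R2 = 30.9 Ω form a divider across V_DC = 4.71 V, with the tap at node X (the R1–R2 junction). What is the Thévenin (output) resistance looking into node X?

Looking into X with the source shorted: R_th = R1·R2/(R1+R2) = 12.20 × 30.9/43.10 = 8.747 Ω.

R_th ≈ 8.75 Ω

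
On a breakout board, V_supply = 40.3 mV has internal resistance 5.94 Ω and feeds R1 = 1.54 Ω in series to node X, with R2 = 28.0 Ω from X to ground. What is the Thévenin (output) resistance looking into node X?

R1' = 5.94 + 1.54 = 7.480 Ω (source resistance + R1).
With V_supply suppressed (replaced by a short), R_th = R1' ‖ R2 = (7.480 × 28.0)/(7.480 + 28.0) = 5.903 Ω.

R_th ≈ 5.90 Ω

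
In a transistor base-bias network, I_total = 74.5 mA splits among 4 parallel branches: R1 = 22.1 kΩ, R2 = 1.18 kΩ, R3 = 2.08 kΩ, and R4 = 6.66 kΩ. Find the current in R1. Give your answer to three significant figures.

I ≈ 2.21 mA

Total conductance ΣG = 1/22.1 + 1/1.18 + 1/2.08 + 1/6.66 = 1.524 (units of 1/kΩ).
Current divider: I(R1) = I_total · G_k/ΣG = 74.5 × (0.04525/1.524) = 74.5 × 0.02970 = 2.213 mA.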